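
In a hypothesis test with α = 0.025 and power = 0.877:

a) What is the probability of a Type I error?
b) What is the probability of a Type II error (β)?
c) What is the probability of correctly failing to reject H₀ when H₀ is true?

Answer: a) 0.025, b) 0.123, c) 0.975

Derivation:
a) Type I error probability = α = 0.025
b) Power = P(reject H₀ | H₁ true) = 1 - β = 0.877, so Type II error probability = β = 1 - Power = 0.123
c) P(fail to reject H₀ | H₀ true) = 1 - α = 0.975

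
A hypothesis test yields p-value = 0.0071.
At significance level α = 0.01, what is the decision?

Compare p-value to α:
0.0071 < 0.01
Decision: reject H₀

Answer: reject H₀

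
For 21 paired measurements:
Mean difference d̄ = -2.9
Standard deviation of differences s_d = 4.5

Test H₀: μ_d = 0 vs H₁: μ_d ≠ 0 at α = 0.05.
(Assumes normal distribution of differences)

df = n - 1 = 20
SE = s_d/√n = 4.5/√21 = 0.9820
t = d̄/SE = -2.9/0.9820 = -2.9532
Critical value: t_{0.025,20} = ±2.086
p-value ≈ 0.0079
Decision: reject H₀

Answer: t = -2.9532, reject H₀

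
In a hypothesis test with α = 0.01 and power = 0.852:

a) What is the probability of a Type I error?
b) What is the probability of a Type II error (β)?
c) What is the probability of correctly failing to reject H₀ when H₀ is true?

a) Type I error probability = α = 0.01
b) Power = P(reject H₀ | H₁ true) = 1 - β = 0.852, so Type II error probability = β = 1 - Power = 0.148
c) P(fail to reject H₀ | H₀ true) = 1 - α = 0.99

Answer: a) 0.01, b) 0.148, c) 0.99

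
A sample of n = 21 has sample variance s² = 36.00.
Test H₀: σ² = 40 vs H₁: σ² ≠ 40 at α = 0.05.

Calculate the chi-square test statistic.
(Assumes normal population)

df = n - 1 = 20
χ² = (n-1)s²/σ₀² = 20×36.00/40 = 18.0000
Critical values: χ²_{0.975,20} = 9.591, χ²_{0.025,20} = 34.170
Rejection region: χ² < 9.591 or χ² > 34.170
Decision: fail to reject H₀

Answer: χ² = 18.0000, fail to reject H₀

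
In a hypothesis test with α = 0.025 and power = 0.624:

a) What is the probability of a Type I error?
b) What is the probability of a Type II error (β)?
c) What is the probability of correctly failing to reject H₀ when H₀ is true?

a) Type I error probability = α = 0.025
b) Power = P(reject H₀ | H₁ true) = 1 - β = 0.624, so Type II error probability = β = 1 - Power = 0.376
c) P(fail to reject H₀ | H₀ true) = 1 - α = 0.975

Answer: a) 0.025, b) 0.376, c) 0.975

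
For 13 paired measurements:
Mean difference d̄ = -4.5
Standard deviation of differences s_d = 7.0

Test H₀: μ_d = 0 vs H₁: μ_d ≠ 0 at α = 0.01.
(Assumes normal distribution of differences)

df = n - 1 = 12
SE = s_d/√n = 7.0/√13 = 1.9415
t = d̄/SE = -4.5/1.9415 = -2.3178
Critical value: t_{0.005,12} = ±3.055
p-value ≈ 0.0389
Decision: fail to reject H₀

Answer: t = -2.3178, fail to reject H₀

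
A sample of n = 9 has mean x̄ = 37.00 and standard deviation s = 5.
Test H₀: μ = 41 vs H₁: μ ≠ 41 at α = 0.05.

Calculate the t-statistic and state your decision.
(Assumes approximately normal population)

Answer: t = -2.4000, reject H₀

Derivation:
df = n - 1 = 8
SE = s/√n = 5/√9 = 1.6667
t = (x̄ - μ₀)/SE = (37.00 - 41)/1.6667 = -2.4000
Critical value: t_{0.025,8} = ±2.306
p-value ≈ 0.0432
Decision: reject H₀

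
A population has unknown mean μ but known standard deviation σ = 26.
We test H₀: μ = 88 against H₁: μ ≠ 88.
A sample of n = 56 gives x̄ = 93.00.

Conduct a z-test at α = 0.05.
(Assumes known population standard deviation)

Standard error: SE = σ/√n = 26/√56 = 3.4744
z-statistic: z = (x̄ - μ₀)/SE = (93.00 - 88)/3.4744 = 1.4391
Critical value: ±1.960
p-value = 0.1501
Decision: fail to reject H₀

Answer: z = 1.4391, fail to reject H₀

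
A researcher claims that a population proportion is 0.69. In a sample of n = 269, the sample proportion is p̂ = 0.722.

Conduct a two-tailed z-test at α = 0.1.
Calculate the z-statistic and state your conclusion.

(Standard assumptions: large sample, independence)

H₀: p = 0.69, H₁: p ≠ 0.69
Standard error: SE = √(p₀(1-p₀)/n) = √(0.69×0.31/269) = 0.028199
z-statistic: z = (p̂ - p₀)/SE = (0.722 - 0.69)/0.028199 = 1.1348
Critical value: z_0.05 = ±1.645
p-value = 0.2565
Decision: fail to reject H₀ at α = 0.1

Answer: z = 1.1348, fail to reject H₀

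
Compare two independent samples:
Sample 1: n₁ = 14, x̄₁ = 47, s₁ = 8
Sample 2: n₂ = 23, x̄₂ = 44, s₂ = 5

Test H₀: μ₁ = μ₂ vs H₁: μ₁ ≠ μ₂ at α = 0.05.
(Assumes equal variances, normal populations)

Answer: t = 1.4084, fail to reject H₀

Derivation:
Pooled variance: s²_p = [13×8² + 22×5²]/(35) = 39.4857
s_p = 6.2838
SE = s_p×√(1/n₁ + 1/n₂) = 6.2838×√(1/14 + 1/23) = 2.1301
t = (x̄₁ - x̄₂)/SE = (47 - 44)/2.1301 = 1.4084
df = 35, t-critical = ±2.030
Decision: fail to reject H₀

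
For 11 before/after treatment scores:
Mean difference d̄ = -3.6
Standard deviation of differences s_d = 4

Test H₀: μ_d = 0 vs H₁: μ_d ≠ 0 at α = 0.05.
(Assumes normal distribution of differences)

df = n - 1 = 10
SE = s_d/√n = 4/√11 = 1.2060
t = d̄/SE = -3.6/1.2060 = -2.9851
Critical value: t_{0.025,10} = ±2.228
p-value ≈ 0.0137
Decision: reject H₀

Answer: t = -2.9851, reject H₀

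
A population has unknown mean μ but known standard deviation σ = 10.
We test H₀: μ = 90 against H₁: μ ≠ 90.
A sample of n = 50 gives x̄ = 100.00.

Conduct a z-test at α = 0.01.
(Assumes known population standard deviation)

Answer: z = 7.0711, reject H₀

Derivation:
Standard error: SE = σ/√n = 10/√50 = 1.4142
z-statistic: z = (x̄ - μ₀)/SE = (100.00 - 90)/1.4142 = 7.0711
Critical value: ±2.576
p-value < 0.0001
Decision: reject H₀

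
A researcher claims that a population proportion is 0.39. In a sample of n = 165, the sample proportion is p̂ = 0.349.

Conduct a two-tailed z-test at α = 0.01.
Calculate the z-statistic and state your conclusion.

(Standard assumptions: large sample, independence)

H₀: p = 0.39, H₁: p ≠ 0.39
Standard error: SE = √(p₀(1-p₀)/n) = √(0.39×0.61/165) = 0.037971
z-statistic: z = (p̂ - p₀)/SE = (0.349 - 0.39)/0.037971 = -1.0798
Critical value: z_0.005 = ±2.576
p-value = 0.2802
Decision: fail to reject H₀ at α = 0.01

Answer: z = -1.0798, fail to reject H₀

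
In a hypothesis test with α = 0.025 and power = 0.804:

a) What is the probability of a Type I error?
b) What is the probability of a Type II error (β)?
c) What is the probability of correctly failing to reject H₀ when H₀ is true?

a) Type I error probability = α = 0.025
b) Power = P(reject H₀ | H₁ true) = 1 - β = 0.804, so Type II error probability = β = 1 - Power = 0.196
c) P(fail to reject H₀ | H₀ true) = 1 - α = 0.975

Answer: a) 0.025, b) 0.196, c) 0.975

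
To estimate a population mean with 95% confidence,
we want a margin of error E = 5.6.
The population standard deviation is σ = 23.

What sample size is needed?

z_0.025 = 1.960
n = (z×σ/E)² = (1.960×23/5.6)²
n = 64.8025
Round up: n = 65

Answer: n = 65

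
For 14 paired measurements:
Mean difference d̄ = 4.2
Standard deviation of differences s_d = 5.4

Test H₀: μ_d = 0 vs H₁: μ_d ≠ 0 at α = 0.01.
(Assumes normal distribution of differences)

Answer: t = 2.9102, fail to reject H₀

Derivation:
df = n - 1 = 13
SE = s_d/√n = 5.4/√14 = 1.4432
t = d̄/SE = 4.2/1.4432 = 2.9102
Critical value: t_{0.005,13} = ±3.012
p-value ≈ 0.0122
Decision: fail to reject H₀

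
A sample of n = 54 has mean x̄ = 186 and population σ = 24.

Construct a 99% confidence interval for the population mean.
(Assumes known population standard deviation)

Confidence level: 99%, α = 0.01
z_0.005 = 2.576
SE = σ/√n = 24/√54 = 3.2660
Margin of error = 2.576 × 3.2660 = 8.4132
CI: x̄ ± margin = 186 ± 8.4132
CI: (177.5868, 194.4132)

Answer: (177.5868, 194.4132)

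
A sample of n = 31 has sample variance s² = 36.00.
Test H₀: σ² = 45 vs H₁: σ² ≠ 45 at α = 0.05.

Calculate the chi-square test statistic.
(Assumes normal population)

df = n - 1 = 30
χ² = (n-1)s²/σ₀² = 30×36.00/45 = 24.0000
Critical values: χ²_{0.975,30} = 16.791, χ²_{0.025,30} = 46.979
Rejection region: χ² < 16.791 or χ² > 46.979
Decision: fail to reject H₀

Answer: χ² = 24.0000, fail to reject H₀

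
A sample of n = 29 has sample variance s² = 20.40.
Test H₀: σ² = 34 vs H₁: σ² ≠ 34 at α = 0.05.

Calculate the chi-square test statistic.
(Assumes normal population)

df = n - 1 = 28
χ² = (n-1)s²/σ₀² = 28×20.40/34 = 16.8000
Critical values: χ²_{0.975,28} = 15.308, χ²_{0.025,28} = 44.461
Rejection region: χ² < 15.308 or χ² > 44.461
Decision: fail to reject H₀

Answer: χ² = 16.8000, fail to reject H₀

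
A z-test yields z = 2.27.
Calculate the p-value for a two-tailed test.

For z = 2.27:
p = 2×P(Z > |2.27|) = 2×(1 - Φ(2.27)) = 0.0232

Answer: p-value ≈ 0.0232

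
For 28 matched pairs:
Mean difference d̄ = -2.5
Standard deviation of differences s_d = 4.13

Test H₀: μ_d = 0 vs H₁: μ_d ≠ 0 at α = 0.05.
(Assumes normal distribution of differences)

df = n - 1 = 27
SE = s_d/√n = 4.13/√28 = 0.7805
t = d̄/SE = -2.5/0.7805 = -3.2031
Critical value: t_{0.025,27} = ±2.052
p-value ≈ 0.0035
Decision: reject H₀

Answer: t = -3.2031, reject H₀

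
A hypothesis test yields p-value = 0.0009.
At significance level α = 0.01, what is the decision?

Answer: reject H₀

Derivation:
Compare p-value to α:
0.0009 < 0.01
Decision: reject H₀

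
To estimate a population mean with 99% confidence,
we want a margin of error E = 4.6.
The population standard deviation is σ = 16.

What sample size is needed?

z_0.005 = 2.576
n = (z×σ/E)² = (2.576×16/4.6)²
n = 80.2816
Round up: n = 81

Answer: n = 81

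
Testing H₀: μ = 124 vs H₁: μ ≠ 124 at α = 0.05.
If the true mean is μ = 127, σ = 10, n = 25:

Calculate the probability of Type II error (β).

Answer: β ≈ 0.6770

Derivation:
SE = σ/√n = 10/√25 = 2.0000
Critical values: μ₀ ± z_0.025×SE = 124 ± 1.960×2.0000
Acceptance region: (120.0800, 127.9200)
Under H₁ (μ = 127): z_high = (127.9200 - 127)/2.0000 = 0.4600, z_low = (120.0800 - 127)/2.0000 = -3.4600
β = P(not reject | H₁) = Φ(0.4600) - Φ(-3.4600) ≈ 0.6770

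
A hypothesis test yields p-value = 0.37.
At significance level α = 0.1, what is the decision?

Answer: fail to reject H₀

Derivation:
Compare p-value to α:
0.37 ≥ 0.1
Decision: fail to reject H₀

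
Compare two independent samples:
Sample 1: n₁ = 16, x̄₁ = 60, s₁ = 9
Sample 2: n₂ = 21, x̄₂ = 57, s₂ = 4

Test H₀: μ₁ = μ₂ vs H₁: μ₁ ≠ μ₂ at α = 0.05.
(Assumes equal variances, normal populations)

Answer: t = 1.3651, fail to reject H₀

Derivation:
Pooled variance: s²_p = [15×9² + 20×4²]/(35) = 43.8571
s_p = 6.6225
SE = s_p×√(1/n₁ + 1/n₂) = 6.6225×√(1/16 + 1/21) = 2.1976
t = (x̄₁ - x̄₂)/SE = (60 - 57)/2.1976 = 1.3651
df = 35, t-critical = ±2.030
Decision: fail to reject H₀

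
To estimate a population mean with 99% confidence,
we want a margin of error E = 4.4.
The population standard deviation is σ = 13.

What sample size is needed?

Answer: n = 58

Derivation:
z_0.005 = 2.576
n = (z×σ/E)² = (2.576×13/4.4)²
n = 57.9259
Round up: n = 58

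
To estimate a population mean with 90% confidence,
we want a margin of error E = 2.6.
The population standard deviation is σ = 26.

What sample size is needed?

z_0.05 = 1.645
n = (z×σ/E)² = (1.645×26/2.6)²
n = 270.6025
Round up: n = 271

Answer: n = 271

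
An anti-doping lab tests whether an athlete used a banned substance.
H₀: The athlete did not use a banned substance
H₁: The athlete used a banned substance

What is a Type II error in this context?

Type I error (α): Rejecting H₀ when H₀ is true
Type II error (β): Failing to reject H₀ when H₁ is true

Answer: Failing to detect doping in an athlete who used a banned substance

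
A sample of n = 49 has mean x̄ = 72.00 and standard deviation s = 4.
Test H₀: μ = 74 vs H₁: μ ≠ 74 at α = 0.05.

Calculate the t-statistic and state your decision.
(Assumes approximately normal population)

Answer: t = -3.5002, reject H₀

Derivation:
df = n - 1 = 48
SE = s/√n = 4/√49 = 0.5714
t = (x̄ - μ₀)/SE = (72.00 - 74)/0.5714 = -3.5002
Critical value: t_{0.025,48} = ±2.011
p-value ≈ 0.0010
Decision: reject H₀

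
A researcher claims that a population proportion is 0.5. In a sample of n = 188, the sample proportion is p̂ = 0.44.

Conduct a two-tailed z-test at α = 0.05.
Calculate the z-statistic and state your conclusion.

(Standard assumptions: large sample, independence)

H₀: p = 0.5, H₁: p ≠ 0.5
Standard error: SE = √(p₀(1-p₀)/n) = √(0.5×0.5/188) = 0.036466
z-statistic: z = (p̂ - p₀)/SE = (0.44 - 0.5)/0.036466 = -1.6454
Critical value: z_0.025 = ±1.960
p-value = 0.0999
Decision: fail to reject H₀ at α = 0.05

Answer: z = -1.6454, fail to reject H₀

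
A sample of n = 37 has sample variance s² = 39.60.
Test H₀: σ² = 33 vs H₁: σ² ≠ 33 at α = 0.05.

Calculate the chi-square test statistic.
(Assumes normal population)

Answer: χ² = 43.2000, fail to reject H₀

Derivation:
df = n - 1 = 36
χ² = (n-1)s²/σ₀² = 36×39.60/33 = 43.2000
Critical values: χ²_{0.975,36} = 21.336, χ²_{0.025,36} = 54.437
Rejection region: χ² < 21.336 or χ² > 54.437
Decision: fail to reject H₀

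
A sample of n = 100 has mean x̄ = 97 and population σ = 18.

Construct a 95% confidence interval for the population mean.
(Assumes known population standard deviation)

Answer: (93.4720, 100.5280)

Derivation:
Confidence level: 95%, α = 0.05
z_0.025 = 1.960
SE = σ/√n = 18/√100 = 1.8000
Margin of error = 1.960 × 1.8000 = 3.5280
CI: x̄ ± margin = 97 ± 3.5280
CI: (93.4720, 100.5280)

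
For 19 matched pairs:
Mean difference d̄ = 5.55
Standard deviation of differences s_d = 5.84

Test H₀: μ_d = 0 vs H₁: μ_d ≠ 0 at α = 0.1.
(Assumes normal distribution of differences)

Answer: t = 4.1424, reject H₀

Derivation:
df = n - 1 = 18
SE = s_d/√n = 5.84/√19 = 1.3398
t = d̄/SE = 5.55/1.3398 = 4.1424
Critical value: t_{0.05,18} = ±1.734
p-value ≈ 0.0006
Decision: reject H₀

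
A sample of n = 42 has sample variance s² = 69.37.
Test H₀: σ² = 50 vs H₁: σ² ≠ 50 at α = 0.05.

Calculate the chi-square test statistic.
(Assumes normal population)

Answer: χ² = 56.8834, fail to reject H₀

Derivation:
df = n - 1 = 41
χ² = (n-1)s²/σ₀² = 41×69.37/50 = 56.8834
Critical values: χ²_{0.975,41} = 25.215, χ²_{0.025,41} = 60.561
Rejection region: χ² < 25.215 or χ² > 60.561
Decision: fail to reject H₀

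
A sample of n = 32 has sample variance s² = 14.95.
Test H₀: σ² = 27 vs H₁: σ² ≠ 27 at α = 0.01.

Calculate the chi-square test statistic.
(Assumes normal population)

df = n - 1 = 31
χ² = (n-1)s²/σ₀² = 31×14.95/27 = 17.1648
Critical values: χ²_{0.995,31} = 14.458, χ²_{0.005,31} = 55.003
Rejection region: χ² < 14.458 or χ² > 55.003
Decision: fail to reject H₀

Answer: χ² = 17.1648, fail to reject H₀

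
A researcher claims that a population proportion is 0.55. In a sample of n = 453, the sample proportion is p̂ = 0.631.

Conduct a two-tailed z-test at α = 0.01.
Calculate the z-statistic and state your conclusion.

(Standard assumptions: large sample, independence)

Answer: z = 3.4654, reject H₀

Derivation:
H₀: p = 0.55, H₁: p ≠ 0.55
Standard error: SE = √(p₀(1-p₀)/n) = √(0.55×0.45/453) = 0.023374
z-statistic: z = (p̂ - p₀)/SE = (0.631 - 0.55)/0.023374 = 3.4654
Critical value: z_0.005 = ±2.576
p-value = 0.0005
Decision: reject H₀ at α = 0.01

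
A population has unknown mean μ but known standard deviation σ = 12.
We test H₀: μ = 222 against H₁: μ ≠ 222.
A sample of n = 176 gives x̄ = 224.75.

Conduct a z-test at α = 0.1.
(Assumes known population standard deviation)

Answer: z = 3.0404, reject H₀

Derivation:
Standard error: SE = σ/√n = 12/√176 = 0.9045
z-statistic: z = (x̄ - μ₀)/SE = (224.75 - 222)/0.9045 = 3.0404
Critical value: ±1.645
p-value = 0.0024
Decision: reject H₀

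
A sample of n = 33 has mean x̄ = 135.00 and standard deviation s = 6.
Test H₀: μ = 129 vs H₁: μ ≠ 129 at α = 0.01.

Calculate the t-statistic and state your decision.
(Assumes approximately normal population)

Answer: t = 5.7444, reject H₀

Derivation:
df = n - 1 = 32
SE = s/√n = 6/√33 = 1.0445
t = (x̄ - μ₀)/SE = (135.00 - 129)/1.0445 = 5.7444
Critical value: t_{0.005,32} = ±2.738
p-value < 0.0001
Decision: reject H₀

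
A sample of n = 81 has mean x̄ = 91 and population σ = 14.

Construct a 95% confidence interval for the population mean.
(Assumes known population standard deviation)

Answer: (87.9510, 94.0490)

Derivation:
Confidence level: 95%, α = 0.05
z_0.025 = 1.960
SE = σ/√n = 14/√81 = 1.5556
Margin of error = 1.960 × 1.5556 = 3.0490
CI: x̄ ± margin = 91 ± 3.0490
CI: (87.9510, 94.0490)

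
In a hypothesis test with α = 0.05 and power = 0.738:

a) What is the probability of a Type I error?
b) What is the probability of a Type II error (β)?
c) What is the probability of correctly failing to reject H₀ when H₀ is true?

a) Type I error probability = α = 0.05
b) Power = P(reject H₀ | H₁ true) = 1 - β = 0.738, so Type II error probability = β = 1 - Power = 0.262
c) P(fail to reject H₀ | H₀ true) = 1 - α = 0.95

Answer: a) 0.05, b) 0.262, c) 0.95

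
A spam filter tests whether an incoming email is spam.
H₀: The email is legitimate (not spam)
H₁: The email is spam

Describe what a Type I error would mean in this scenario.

Type I error: rejecting H₀ when it is actually true (false positive).
Type II error: failing to reject H₀ when H₁ is actually true (false negative).

Answer: Marking a legitimate email as spam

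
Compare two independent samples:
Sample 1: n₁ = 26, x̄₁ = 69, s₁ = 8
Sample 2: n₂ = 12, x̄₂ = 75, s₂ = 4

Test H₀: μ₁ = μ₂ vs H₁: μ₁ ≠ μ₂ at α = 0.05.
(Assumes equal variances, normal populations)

Pooled variance: s²_p = [25×8² + 11×4²]/(36) = 49.3333
s_p = 7.0238
SE = s_p×√(1/n₁ + 1/n₂) = 7.0238×√(1/26 + 1/12) = 2.4512
t = (x̄₁ - x̄₂)/SE = (69 - 75)/2.4512 = -2.4478
df = 36, t-critical = ±2.028
Decision: reject H₀

Answer: t = -2.4478, reject H₀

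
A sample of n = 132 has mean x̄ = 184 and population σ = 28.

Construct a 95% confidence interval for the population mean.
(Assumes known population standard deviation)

Confidence level: 95%, α = 0.05
z_0.025 = 1.960
SE = σ/√n = 28/√132 = 2.4371
Margin of error = 1.960 × 2.4371 = 4.7767
CI: x̄ ± margin = 184 ± 4.7767
CI: (179.2233, 188.7767)

Answer: (179.2233, 188.7767)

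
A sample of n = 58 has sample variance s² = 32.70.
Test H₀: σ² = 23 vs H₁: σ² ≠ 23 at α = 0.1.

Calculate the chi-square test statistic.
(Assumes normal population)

df = n - 1 = 57
χ² = (n-1)s²/σ₀² = 57×32.70/23 = 81.0391
Critical values: χ²_{0.95,57} = 40.646, χ²_{0.05,57} = 75.624
Rejection region: χ² < 40.646 or χ² > 75.624
Decision: reject H₀

Answer: χ² = 81.0391, reject H₀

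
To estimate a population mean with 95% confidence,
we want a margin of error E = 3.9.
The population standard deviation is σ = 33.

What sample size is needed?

Answer: n = 276

Derivation:
z_0.025 = 1.960
n = (z×σ/E)² = (1.960×33/3.9)²
n = 275.0495
Round up: n = 276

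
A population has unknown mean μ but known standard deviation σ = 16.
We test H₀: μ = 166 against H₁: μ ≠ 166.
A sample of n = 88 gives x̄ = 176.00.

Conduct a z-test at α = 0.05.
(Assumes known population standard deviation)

Standard error: SE = σ/√n = 16/√88 = 1.7056
z-statistic: z = (x̄ - μ₀)/SE = (176.00 - 166)/1.7056 = 5.8630
Critical value: ±1.960
p-value < 0.0001
Decision: reject H₀

Answer: z = 5.8630, reject H₀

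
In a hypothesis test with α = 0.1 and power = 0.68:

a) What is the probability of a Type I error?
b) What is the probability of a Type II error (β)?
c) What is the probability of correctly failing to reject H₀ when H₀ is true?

Answer: a) 0.1, b) 0.32, c) 0.9

Derivation:
a) Type I error probability = α = 0.1
b) Power = P(reject H₀ | H₁ true) = 1 - β = 0.68, so Type II error probability = β = 1 - Power = 0.32
c) P(fail to reject H₀ | H₀ true) = 1 - α = 0.9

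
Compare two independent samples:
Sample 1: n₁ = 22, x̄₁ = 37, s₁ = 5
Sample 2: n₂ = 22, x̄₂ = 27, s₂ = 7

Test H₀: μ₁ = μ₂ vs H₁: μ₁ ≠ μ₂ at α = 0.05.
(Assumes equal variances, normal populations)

Answer: t = 5.4526, reject H₀

Derivation:
Pooled variance: s²_p = [21×5² + 21×7²]/(42) = 37.0000
s_p = 6.0828
SE = s_p×√(1/n₁ + 1/n₂) = 6.0828×√(1/22 + 1/22) = 1.8340
t = (x̄₁ - x̄₂)/SE = (37 - 27)/1.8340 = 5.4526
df = 42, t-critical = ±2.018
Decision: reject H₀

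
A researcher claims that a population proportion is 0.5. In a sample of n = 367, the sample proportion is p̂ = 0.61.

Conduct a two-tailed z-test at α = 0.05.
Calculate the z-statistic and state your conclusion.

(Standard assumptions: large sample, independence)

Answer: z = 4.2146, reject H₀

Derivation:
H₀: p = 0.5, H₁: p ≠ 0.5
Standard error: SE = √(p₀(1-p₀)/n) = √(0.5×0.5/367) = 0.026100
z-statistic: z = (p̂ - p₀)/SE = (0.61 - 0.5)/0.026100 = 4.2146
Critical value: z_0.025 = ±1.960
p-value < 0.0001
Decision: reject H₀ at α = 0.05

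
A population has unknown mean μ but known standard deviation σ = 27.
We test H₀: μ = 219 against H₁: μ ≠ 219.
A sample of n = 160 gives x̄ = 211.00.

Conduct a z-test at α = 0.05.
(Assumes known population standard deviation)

Answer: z = -3.7480, reject H₀

Derivation:
Standard error: SE = σ/√n = 27/√160 = 2.1345
z-statistic: z = (x̄ - μ₀)/SE = (211.00 - 219)/2.1345 = -3.7480
Critical value: ±1.960
p-value = 0.0002
Decision: reject H₀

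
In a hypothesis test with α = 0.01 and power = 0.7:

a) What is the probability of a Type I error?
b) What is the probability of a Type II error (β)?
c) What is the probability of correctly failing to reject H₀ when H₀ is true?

Answer: a) 0.01, b) 0.3, c) 0.99

Derivation:
a) Type I error probability = α = 0.01
b) Power = P(reject H₀ | H₁ true) = 1 - β = 0.7, so Type II error probability = β = 1 - Power = 0.3
c) P(fail to reject H₀ | H₀ true) = 1 - α = 0.99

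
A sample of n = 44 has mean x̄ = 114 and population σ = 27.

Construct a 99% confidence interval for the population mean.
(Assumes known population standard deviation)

Answer: (103.5146, 124.4854)

Derivation:
Confidence level: 99%, α = 0.01
z_0.005 = 2.576
SE = σ/√n = 27/√44 = 4.0704
Margin of error = 2.576 × 4.0704 = 10.4854
CI: x̄ ± margin = 114 ± 10.4854
CI: (103.5146, 124.4854)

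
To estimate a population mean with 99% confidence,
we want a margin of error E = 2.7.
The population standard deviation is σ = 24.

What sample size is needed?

z_0.005 = 2.576
n = (z×σ/E)² = (2.576×24/2.7)²
n = 524.3082
Round up: n = 525

Answer: n = 525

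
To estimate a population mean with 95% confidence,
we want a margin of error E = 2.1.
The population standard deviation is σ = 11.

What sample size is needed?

Answer: n = 106

Derivation:
z_0.025 = 1.960
n = (z×σ/E)² = (1.960×11/2.1)²
n = 105.4044
Round up: n = 106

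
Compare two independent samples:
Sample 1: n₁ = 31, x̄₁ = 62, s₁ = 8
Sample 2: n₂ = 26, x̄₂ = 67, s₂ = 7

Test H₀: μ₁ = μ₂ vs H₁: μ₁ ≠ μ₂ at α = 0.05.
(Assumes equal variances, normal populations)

Answer: t = -2.4864, reject H₀

Derivation:
Pooled variance: s²_p = [30×8² + 25×7²]/(55) = 57.1818
s_p = 7.5619
SE = s_p×√(1/n₁ + 1/n₂) = 7.5619×√(1/31 + 1/26) = 2.0109
t = (x̄₁ - x̄₂)/SE = (62 - 67)/2.0109 = -2.4864
df = 55, t-critical = ±2.004
Decision: reject H₀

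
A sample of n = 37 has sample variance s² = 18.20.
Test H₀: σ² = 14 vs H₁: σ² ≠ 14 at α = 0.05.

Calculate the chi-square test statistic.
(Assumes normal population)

df = n - 1 = 36
χ² = (n-1)s²/σ₀² = 36×18.20/14 = 46.8000
Critical values: χ²_{0.975,36} = 21.336, χ²_{0.025,36} = 54.437
Rejection region: χ² < 21.336 or χ² > 54.437
Decision: fail to reject H₀

Answer: χ² = 46.8000, fail to reject H₀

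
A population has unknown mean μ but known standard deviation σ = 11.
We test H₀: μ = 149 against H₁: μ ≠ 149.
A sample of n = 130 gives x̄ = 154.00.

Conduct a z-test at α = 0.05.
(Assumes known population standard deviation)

Standard error: SE = σ/√n = 11/√130 = 0.9648
z-statistic: z = (x̄ - μ₀)/SE = (154.00 - 149)/0.9648 = 5.1824
Critical value: ±1.960
p-value < 0.0001
Decision: reject H₀

Answer: z = 5.1824, reject H₀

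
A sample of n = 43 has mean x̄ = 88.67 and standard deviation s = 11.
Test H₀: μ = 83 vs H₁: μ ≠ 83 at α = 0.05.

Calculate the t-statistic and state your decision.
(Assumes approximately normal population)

Answer: t = 3.3800, reject H₀

Derivation:
df = n - 1 = 42
SE = s/√n = 11/√43 = 1.6775
t = (x̄ - μ₀)/SE = (88.67 - 83)/1.6775 = 3.3800
Critical value: t_{0.025,42} = ±2.018
p-value ≈ 0.0016
Decision: reject H₀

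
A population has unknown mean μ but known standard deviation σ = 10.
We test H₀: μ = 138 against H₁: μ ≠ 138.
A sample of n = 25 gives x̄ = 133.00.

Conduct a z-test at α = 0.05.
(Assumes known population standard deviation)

Answer: z = -2.5000, reject H₀

Derivation:
Standard error: SE = σ/√n = 10/√25 = 2.0000
z-statistic: z = (x̄ - μ₀)/SE = (133.00 - 138)/2.0000 = -2.5000
Critical value: ±1.960
p-value = 0.0124
Decision: reject H₀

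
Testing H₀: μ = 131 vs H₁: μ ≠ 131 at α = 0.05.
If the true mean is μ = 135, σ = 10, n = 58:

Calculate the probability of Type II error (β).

Answer: β ≈ 0.1387

Derivation:
SE = σ/√n = 10/√58 = 1.3131
Critical values: μ₀ ± z_0.025×SE = 131 ± 1.960×1.3131
Acceptance region: (128.4263, 133.5737)
Under H₁ (μ = 135): z_high = (133.5737 - 135)/1.3131 = -1.0862, z_low = (128.4263 - 135)/1.3131 = -5.0062
β = P(not reject | H₁) = Φ(-1.0862) - Φ(-5.0062) ≈ 0.1387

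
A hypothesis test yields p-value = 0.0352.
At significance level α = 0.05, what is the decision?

Answer: reject H₀

Derivation:
Compare p-value to α:
0.0352 < 0.05
Decision: reject H₀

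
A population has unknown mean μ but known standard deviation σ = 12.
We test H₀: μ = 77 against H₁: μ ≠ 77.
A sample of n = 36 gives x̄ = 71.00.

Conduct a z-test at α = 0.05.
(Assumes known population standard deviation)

Answer: z = -3.0000, reject H₀

Derivation:
Standard error: SE = σ/√n = 12/√36 = 2.0000
z-statistic: z = (x̄ - μ₀)/SE = (71.00 - 77)/2.0000 = -3.0000
Critical value: ±1.960
p-value = 0.0027
Decision: reject H₀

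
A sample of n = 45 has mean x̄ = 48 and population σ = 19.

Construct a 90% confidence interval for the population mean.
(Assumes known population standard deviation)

Confidence level: 90%, α = 0.1
z_0.05 = 1.645
SE = σ/√n = 19/√45 = 2.8324
Margin of error = 1.645 × 2.8324 = 4.6593
CI: x̄ ± margin = 48 ± 4.6593
CI: (43.3407, 52.6593)

Answer: (43.3407, 52.6593)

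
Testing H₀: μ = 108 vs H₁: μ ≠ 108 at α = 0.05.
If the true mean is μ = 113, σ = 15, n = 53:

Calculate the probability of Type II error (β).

Answer: β ≈ 0.3204

Derivation:
SE = σ/√n = 15/√53 = 2.0604
Critical values: μ₀ ± z_0.025×SE = 108 ± 1.960×2.0604
Acceptance region: (103.9616, 112.0384)
Under H₁ (μ = 113): z_high = (112.0384 - 113)/2.0604 = -0.4667, z_low = (103.9616 - 113)/2.0604 = -4.3867
β = P(not reject | H₁) = Φ(-0.4667) - Φ(-4.3867) ≈ 0.3204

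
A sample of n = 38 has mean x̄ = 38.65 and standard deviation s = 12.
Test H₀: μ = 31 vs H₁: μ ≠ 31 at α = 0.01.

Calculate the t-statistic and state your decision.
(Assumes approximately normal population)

df = n - 1 = 37
SE = s/√n = 12/√38 = 1.9467
t = (x̄ - μ₀)/SE = (38.65 - 31)/1.9467 = 3.9297
Critical value: t_{0.005,37} = ±2.715
p-value ≈ 0.0004
Decision: reject H₀

Answer: t = 3.9297, reject H₀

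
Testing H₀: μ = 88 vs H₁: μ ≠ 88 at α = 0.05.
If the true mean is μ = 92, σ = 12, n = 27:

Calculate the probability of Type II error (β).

SE = σ/√n = 12/√27 = 2.3094
Critical values: μ₀ ± z_0.025×SE = 88 ± 1.960×2.3094
Acceptance region: (83.4736, 92.5264)
Under H₁ (μ = 92): z_high = (92.5264 - 92)/2.3094 = 0.2279, z_low = (83.4736 - 92)/2.3094 = -3.6920
β = P(not reject | H₁) = Φ(0.2279) - Φ(-3.6920) ≈ 0.5900

Answer: β ≈ 0.5900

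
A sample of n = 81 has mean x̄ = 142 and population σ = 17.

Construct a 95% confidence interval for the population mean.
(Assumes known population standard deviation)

Confidence level: 95%, α = 0.05
z_0.025 = 1.960
SE = σ/√n = 17/√81 = 1.8889
Margin of error = 1.960 × 1.8889 = 3.7022
CI: x̄ ± margin = 142 ± 3.7022
CI: (138.2978, 145.7022)

Answer: (138.2978, 145.7022)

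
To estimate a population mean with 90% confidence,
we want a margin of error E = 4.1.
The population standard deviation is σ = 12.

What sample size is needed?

z_0.05 = 1.645
n = (z×σ/E)² = (1.645×12/4.1)²
n = 23.1807
Round up: n = 24

Answer: n = 24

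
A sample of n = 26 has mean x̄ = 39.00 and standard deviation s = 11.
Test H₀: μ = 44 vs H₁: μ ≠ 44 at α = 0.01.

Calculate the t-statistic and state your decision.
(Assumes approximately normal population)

df = n - 1 = 25
SE = s/√n = 11/√26 = 2.1573
t = (x̄ - μ₀)/SE = (39.00 - 44)/2.1573 = -2.3177
Critical value: t_{0.005,25} = ±2.787
p-value ≈ 0.0289
Decision: fail to reject H₀

Answer: t = -2.3177, fail to reject H₀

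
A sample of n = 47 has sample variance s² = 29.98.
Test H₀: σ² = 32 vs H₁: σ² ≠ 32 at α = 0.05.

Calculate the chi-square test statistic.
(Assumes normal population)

df = n - 1 = 46
χ² = (n-1)s²/σ₀² = 46×29.98/32 = 43.0962
Critical values: χ²_{0.975,46} = 29.160, χ²_{0.025,46} = 66.617
Rejection region: χ² < 29.160 or χ² > 66.617
Decision: fail to reject H₀

Answer: χ² = 43.0962, fail to reject H₀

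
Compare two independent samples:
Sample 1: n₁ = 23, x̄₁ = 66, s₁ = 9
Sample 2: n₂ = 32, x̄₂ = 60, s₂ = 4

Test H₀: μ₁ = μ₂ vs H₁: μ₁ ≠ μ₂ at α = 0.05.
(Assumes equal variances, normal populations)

Answer: t = 3.3478, reject H₀

Derivation:
Pooled variance: s²_p = [22×9² + 31×4²]/(53) = 42.9811
s_p = 6.5560
SE = s_p×√(1/n₁ + 1/n₂) = 6.5560×√(1/23 + 1/32) = 1.7922
t = (x̄₁ - x̄₂)/SE = (66 - 60)/1.7922 = 3.3478
df = 53, t-critical = ±2.006
Decision: reject H₀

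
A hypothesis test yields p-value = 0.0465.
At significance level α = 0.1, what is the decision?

Compare p-value to α:
0.0465 < 0.1
Decision: reject H₀

Answer: reject H₀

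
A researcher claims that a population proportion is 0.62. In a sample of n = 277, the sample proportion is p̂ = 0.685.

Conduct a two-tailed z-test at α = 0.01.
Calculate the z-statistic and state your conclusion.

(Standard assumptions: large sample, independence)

H₀: p = 0.62, H₁: p ≠ 0.62
Standard error: SE = √(p₀(1-p₀)/n) = √(0.62×0.38/277) = 0.029164
z-statistic: z = (p̂ - p₀)/SE = (0.685 - 0.62)/0.029164 = 2.2288
Critical value: z_0.005 = ±2.576
p-value = 0.0258
Decision: fail to reject H₀ at α = 0.01

Answer: z = 2.2288, fail to reject H₀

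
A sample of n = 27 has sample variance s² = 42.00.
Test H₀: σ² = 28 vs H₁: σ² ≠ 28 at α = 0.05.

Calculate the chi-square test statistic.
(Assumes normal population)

df = n - 1 = 26
χ² = (n-1)s²/σ₀² = 26×42.00/28 = 39.0000
Critical values: χ²_{0.975,26} = 13.844, χ²_{0.025,26} = 41.923
Rejection region: χ² < 13.844 or χ² > 41.923
Decision: fail to reject H₀

Answer: χ² = 39.0000, fail to reject H₀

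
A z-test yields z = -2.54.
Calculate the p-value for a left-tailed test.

Answer: p-value ≈ 0.0055

Derivation:
For z = -2.54:
p = P(Z < -2.54) = Φ(-2.54) = 0.0055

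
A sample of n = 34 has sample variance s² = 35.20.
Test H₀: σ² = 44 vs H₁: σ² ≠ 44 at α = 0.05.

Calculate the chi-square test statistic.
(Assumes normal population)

df = n - 1 = 33
χ² = (n-1)s²/σ₀² = 33×35.20/44 = 26.4000
Critical values: χ²_{0.975,33} = 19.047, χ²_{0.025,33} = 50.725
Rejection region: χ² < 19.047 or χ² > 50.725
Decision: fail to reject H₀

Answer: χ² = 26.4000, fail to reject H₀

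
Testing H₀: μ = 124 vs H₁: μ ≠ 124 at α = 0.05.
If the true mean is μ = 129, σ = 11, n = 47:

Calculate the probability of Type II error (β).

Answer: β ≈ 0.1238

Derivation:
SE = σ/√n = 11/√47 = 1.6045
Critical values: μ₀ ± z_0.025×SE = 124 ± 1.960×1.6045
Acceptance region: (120.8552, 127.1448)
Under H₁ (μ = 129): z_high = (127.1448 - 129)/1.6045 = -1.1562, z_low = (120.8552 - 129)/1.6045 = -5.0762
β = P(not reject | H₁) = Φ(-1.1562) - Φ(-5.0762) ≈ 0.1238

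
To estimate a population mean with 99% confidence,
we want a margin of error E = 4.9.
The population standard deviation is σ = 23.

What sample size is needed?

z_0.005 = 2.576
n = (z×σ/E)² = (2.576×23/4.9)²
n = 146.2026
Round up: n = 147

Answer: n = 147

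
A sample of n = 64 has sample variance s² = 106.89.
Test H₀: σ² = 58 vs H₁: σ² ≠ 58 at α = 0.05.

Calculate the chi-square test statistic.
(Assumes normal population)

df = n - 1 = 63
χ² = (n-1)s²/σ₀² = 63×106.89/58 = 116.1047
Critical values: χ²_{0.975,63} = 42.950, χ²_{0.025,63} = 86.830
Rejection region: χ² < 42.950 or χ² > 86.830
Decision: reject H₀

Answer: χ² = 116.1047, reject H₀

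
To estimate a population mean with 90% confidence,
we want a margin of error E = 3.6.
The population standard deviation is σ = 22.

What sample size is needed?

z_0.05 = 1.645
n = (z×σ/E)² = (1.645×22/3.6)²
n = 101.0583
Round up: n = 102

Answer: n = 102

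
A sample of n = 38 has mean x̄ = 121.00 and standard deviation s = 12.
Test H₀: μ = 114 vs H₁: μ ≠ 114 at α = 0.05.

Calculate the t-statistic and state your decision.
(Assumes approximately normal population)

df = n - 1 = 37
SE = s/√n = 12/√38 = 1.9467
t = (x̄ - μ₀)/SE = (121.00 - 114)/1.9467 = 3.5958
Critical value: t_{0.025,37} = ±2.026
p-value ≈ 0.0009
Decision: reject H₀

Answer: t = 3.5958, reject H₀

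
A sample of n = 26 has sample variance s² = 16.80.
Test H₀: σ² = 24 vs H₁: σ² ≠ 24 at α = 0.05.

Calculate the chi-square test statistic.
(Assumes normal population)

Answer: χ² = 17.5000, fail to reject H₀

Derivation:
df = n - 1 = 25
χ² = (n-1)s²/σ₀² = 25×16.80/24 = 17.5000
Critical values: χ²_{0.975,25} = 13.120, χ²_{0.025,25} = 40.646
Rejection region: χ² < 13.120 or χ² > 40.646
Decision: fail to reject H₀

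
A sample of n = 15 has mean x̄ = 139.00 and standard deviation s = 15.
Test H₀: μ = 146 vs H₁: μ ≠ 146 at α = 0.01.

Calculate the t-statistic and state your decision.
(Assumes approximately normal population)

Answer: t = -1.8074, fail to reject H₀

Derivation:
df = n - 1 = 14
SE = s/√n = 15/√15 = 3.8730
t = (x̄ - μ₀)/SE = (139.00 - 146)/3.8730 = -1.8074
Critical value: t_{0.005,14} = ±2.977
p-value ≈ 0.0922
Decision: fail to reject H₀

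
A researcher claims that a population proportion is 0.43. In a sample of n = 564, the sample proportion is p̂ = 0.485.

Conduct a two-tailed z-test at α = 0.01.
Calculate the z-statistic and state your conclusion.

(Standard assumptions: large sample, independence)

H₀: p = 0.43, H₁: p ≠ 0.43
Standard error: SE = √(p₀(1-p₀)/n) = √(0.43×0.57/564) = 0.020846
z-statistic: z = (p̂ - p₀)/SE = (0.485 - 0.43)/0.020846 = 2.6384
Critical value: z_0.005 = ±2.576
p-value = 0.0083
Decision: reject H₀ at α = 0.01

Answer: z = 2.6384, reject H₀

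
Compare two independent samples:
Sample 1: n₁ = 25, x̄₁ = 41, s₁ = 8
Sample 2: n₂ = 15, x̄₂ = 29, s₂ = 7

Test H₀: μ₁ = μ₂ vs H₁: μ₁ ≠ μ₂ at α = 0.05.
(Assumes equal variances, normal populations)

Pooled variance: s²_p = [24×8² + 14×7²]/(38) = 58.4737
s_p = 7.6468
SE = s_p×√(1/n₁ + 1/n₂) = 7.6468×√(1/25 + 1/15) = 2.4974
t = (x̄₁ - x̄₂)/SE = (41 - 29)/2.4974 = 4.8050
df = 38, t-critical = ±2.024
Decision: reject H₀

Answer: t = 4.8050, reject H₀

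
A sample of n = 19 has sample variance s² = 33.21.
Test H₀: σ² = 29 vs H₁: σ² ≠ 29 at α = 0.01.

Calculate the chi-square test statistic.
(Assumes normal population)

df = n - 1 = 18
χ² = (n-1)s²/σ₀² = 18×33.21/29 = 20.6131
Critical values: χ²_{0.995,18} = 6.265, χ²_{0.005,18} = 37.156
Rejection region: χ² < 6.265 or χ² > 37.156
Decision: fail to reject H₀

Answer: χ² = 20.6131, fail to reject H₀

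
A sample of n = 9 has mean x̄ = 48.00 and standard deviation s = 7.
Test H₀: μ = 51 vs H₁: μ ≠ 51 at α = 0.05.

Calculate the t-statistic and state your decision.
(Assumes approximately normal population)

Answer: t = -1.2857, fail to reject H₀

Derivation:
df = n - 1 = 8
SE = s/√n = 7/√9 = 2.3333
t = (x̄ - μ₀)/SE = (48.00 - 51)/2.3333 = -1.2857
Critical value: t_{0.025,8} = ±2.306
p-value ≈ 0.2345
Decision: fail to reject H₀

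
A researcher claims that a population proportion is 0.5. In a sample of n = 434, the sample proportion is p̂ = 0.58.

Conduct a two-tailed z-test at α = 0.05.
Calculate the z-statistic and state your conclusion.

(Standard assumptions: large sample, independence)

Answer: z = 3.3332, reject H₀

Derivation:
H₀: p = 0.5, H₁: p ≠ 0.5
Standard error: SE = √(p₀(1-p₀)/n) = √(0.5×0.5/434) = 0.024001
z-statistic: z = (p̂ - p₀)/SE = (0.58 - 0.5)/0.024001 = 3.3332
Critical value: z_0.025 = ±1.960
p-value = 0.0009
Decision: reject H₀ at α = 0.05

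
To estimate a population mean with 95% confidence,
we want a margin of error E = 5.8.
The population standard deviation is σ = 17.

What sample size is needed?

z_0.025 = 1.960
n = (z×σ/E)² = (1.960×17/5.8)²
n = 33.0030
Round up: n = 34

Answer: n = 34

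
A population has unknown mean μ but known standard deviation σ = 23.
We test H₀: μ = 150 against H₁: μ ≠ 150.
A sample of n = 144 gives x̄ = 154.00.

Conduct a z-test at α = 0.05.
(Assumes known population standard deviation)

Answer: z = 2.0869, reject H₀

Derivation:
Standard error: SE = σ/√n = 23/√144 = 1.9167
z-statistic: z = (x̄ - μ₀)/SE = (154.00 - 150)/1.9167 = 2.0869
Critical value: ±1.960
p-value = 0.0369
Decision: reject H₀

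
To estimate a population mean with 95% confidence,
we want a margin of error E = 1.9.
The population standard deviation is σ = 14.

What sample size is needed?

z_0.025 = 1.960
n = (z×σ/E)² = (1.960×14/1.9)²
n = 208.5744
Round up: n = 209

Answer: n = 209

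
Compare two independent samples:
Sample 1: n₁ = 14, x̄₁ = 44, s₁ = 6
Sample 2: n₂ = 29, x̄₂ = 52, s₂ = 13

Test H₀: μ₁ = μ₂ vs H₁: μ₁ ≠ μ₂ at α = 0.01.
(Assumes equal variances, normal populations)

Answer: t = -2.1828, fail to reject H₀

Derivation:
Pooled variance: s²_p = [13×6² + 28×13²]/(41) = 126.8293
s_p = 11.2619
SE = s_p×√(1/n₁ + 1/n₂) = 11.2619×√(1/14 + 1/29) = 3.6651
t = (x̄₁ - x̄₂)/SE = (44 - 52)/3.6651 = -2.1828
df = 41, t-critical = ±2.701
Decision: fail to reject H₀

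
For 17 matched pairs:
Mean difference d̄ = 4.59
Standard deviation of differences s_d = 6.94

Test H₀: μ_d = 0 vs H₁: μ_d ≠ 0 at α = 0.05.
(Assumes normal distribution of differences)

df = n - 1 = 16
SE = s_d/√n = 6.94/√17 = 1.6832
t = d̄/SE = 4.59/1.6832 = 2.7269
Critical value: t_{0.025,16} = ±2.120
p-value ≈ 0.0149
Decision: reject H₀

Answer: t = 2.7269, reject H₀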